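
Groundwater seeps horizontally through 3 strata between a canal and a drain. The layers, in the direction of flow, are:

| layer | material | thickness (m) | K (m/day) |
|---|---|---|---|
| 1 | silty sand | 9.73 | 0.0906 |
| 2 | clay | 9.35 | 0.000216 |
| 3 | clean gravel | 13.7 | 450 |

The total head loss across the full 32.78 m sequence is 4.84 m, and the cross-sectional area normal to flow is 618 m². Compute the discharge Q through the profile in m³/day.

Flow is perpendicular to layering, so the layers act in series and the equivalent K is the thickness-weighted harmonic mean.
Total thickness L = 9.73 + 9.35 + 13.7 = 32.78 m.
Σ(b_i/K_i) = 9.73/0.0906 + 9.35/0.000216 + 13.7/450 = 43394 d.
K_eq = L / Σ(b_i/K_i) = 32.78 / 43394 = 0.0007554 m/day.
Q = K_eq · A · (Δh/L) = 0.0007554 × 618 × (4.84/32.78) = 0.06893 m³/day.

0.0689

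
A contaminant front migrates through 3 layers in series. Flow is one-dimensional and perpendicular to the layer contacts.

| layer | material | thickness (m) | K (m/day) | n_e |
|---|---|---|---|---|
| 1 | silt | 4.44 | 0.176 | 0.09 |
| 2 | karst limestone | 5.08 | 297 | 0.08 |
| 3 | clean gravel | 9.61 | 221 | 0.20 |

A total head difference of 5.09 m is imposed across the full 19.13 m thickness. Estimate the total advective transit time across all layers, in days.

With flow normal to the layers, continuity requires the same specific discharge q through every layer.
Σ(b_i/K_i) = 4.44/0.176 + 5.08/297 + 9.61/221 = 25.29 d.
q = Δh / Σ(b_i/K_i) = 5.09 / 25.29 = 0.2013 m/day.
In each layer the seepage velocity is v_i = q/n_i, so the layer transit time is t_i = b_i·n_i / q:
  layer 1 (silt): t_1 = 4.44 × 0.09 / 0.2013 = 1.985 d
  layer 2 (karst limestone): t_2 = 5.08 × 0.08 / 0.2013 = 2.019 d
  layer 3 (clean gravel): t_3 = 9.61 × 0.20 / 0.2013 = 9.549 d
Total t = Σ t_i = 13.55 days.

13.6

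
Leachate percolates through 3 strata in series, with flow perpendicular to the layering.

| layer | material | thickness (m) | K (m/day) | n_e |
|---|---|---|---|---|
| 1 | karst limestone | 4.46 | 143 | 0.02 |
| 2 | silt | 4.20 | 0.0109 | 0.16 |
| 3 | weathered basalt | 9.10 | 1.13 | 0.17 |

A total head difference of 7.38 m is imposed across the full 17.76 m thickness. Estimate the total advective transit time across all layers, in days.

With flow normal to the layers, continuity requires the same specific discharge q through every layer.
Σ(b_i/K_i) = 4.46/143 + 4.20/0.0109 + 9.10/1.13 = 393.4 d.
q = Δh / Σ(b_i/K_i) = 7.38 / 393.4 = 0.01876 m/day.
In each layer the seepage velocity is v_i = q/n_i, so the layer transit time is t_i = b_i·n_i / q:
  layer 1 (karst limestone): t_1 = 4.46 × 0.02 / 0.01876 = 4.755 d
  layer 2 (silt): t_2 = 4.20 × 0.16 / 0.01876 = 35.82 d
  layer 3 (weathered basalt): t_3 = 9.10 × 0.17 / 0.01876 = 82.47 d
Total t = Σ t_i = 123.0 days.

123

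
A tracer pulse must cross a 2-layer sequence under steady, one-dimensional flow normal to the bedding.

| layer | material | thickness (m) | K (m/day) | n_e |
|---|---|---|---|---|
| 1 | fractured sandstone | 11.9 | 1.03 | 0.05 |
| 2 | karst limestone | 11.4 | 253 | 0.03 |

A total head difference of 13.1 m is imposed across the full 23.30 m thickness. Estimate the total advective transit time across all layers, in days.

With flow normal to the layers, continuity requires the same specific discharge q through every layer.
Σ(b_i/K_i) = 11.9/1.03 + 11.4/253 = 11.60 d.
q = Δh / Σ(b_i/K_i) = 13.1 / 11.60 = 1.129 m/day.
In each layer the seepage velocity is v_i = q/n_i, so the layer transit time is t_i = b_i·n_i / q:
  layer 1 (fractured sandstone): t_1 = 11.9 × 0.05 / 1.129 = 0.5268 d
  layer 2 (karst limestone): t_2 = 11.4 × 0.03 / 1.129 = 0.3028 d
Total t = Σ t_i = 0.8296 days.

0.830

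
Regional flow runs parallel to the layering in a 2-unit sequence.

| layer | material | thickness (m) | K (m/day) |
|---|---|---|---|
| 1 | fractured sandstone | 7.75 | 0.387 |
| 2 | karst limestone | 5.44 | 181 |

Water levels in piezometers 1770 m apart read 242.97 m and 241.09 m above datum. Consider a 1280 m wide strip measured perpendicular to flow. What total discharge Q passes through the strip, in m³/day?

1340

Flow is parallel to layering, so each bed carries its own Darcy discharge and the transmissivities add.
Σ(K_i·b_i) = 0.387×7.75 + 181×5.44 = 987.6 m²/day.
Hydraulic gradient i = (242.97 − 241.09) / 1770 = 1.88 / 1770 = 0.001062.
Q = Σ(K_i·b_i) · W · i = 987.6 × 1280 × 0.001062 = 1343 m³/day.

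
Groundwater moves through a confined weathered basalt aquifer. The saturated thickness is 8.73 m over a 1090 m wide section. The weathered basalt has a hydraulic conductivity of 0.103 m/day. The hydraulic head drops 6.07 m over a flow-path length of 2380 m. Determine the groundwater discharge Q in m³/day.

2.50

Cross-sectional area A = 1090 × 8.73 = 9516 m².
Hydraulic gradient i = Δh / L = 6.07 / 2380 = 0.002550.
Darcy's law: Q = K · A · i = 0.1030 × 9516 × 0.002550 = 2.500 m³/day.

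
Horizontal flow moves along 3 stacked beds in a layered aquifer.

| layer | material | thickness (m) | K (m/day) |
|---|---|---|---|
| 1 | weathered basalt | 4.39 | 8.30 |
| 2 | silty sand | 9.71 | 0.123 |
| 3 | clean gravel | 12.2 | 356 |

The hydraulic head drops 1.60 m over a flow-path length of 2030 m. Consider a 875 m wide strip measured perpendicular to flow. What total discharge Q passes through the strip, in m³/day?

3020

Flow is parallel to layering, so each bed carries its own Darcy discharge and the transmissivities add.
Σ(K_i·b_i) = 8.30×4.39 + 0.123×9.71 + 356×12.2 = 4381 m²/day.
Hydraulic gradient i = Δh / L = 1.60 / 2030 = 0.0007882.
Q = Σ(K_i·b_i) · W · i = 4381 × 875 × 0.0007882 = 3021 m³/day.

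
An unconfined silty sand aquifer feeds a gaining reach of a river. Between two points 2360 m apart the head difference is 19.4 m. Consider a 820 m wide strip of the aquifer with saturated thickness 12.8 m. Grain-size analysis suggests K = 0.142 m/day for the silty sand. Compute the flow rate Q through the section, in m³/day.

12.3

Cross-sectional area A = 820 × 12.8 = 10496 m².
Hydraulic gradient i = Δh / L = 19.4 / 2360 = 0.008220.
Darcy's law: Q = K · A · i = 0.1420 × 10496 × 0.008220 = 12.25 m³/day.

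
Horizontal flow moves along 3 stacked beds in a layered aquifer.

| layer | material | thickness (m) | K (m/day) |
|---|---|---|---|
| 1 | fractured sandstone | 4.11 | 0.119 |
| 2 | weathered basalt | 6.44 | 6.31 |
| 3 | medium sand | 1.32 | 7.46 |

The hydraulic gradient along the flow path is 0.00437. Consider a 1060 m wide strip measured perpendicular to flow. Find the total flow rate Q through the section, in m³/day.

236

Flow is parallel to layering, so each bed carries its own Darcy discharge and the transmissivities add.
Σ(K_i·b_i) = 0.119×4.11 + 6.31×6.44 + 7.46×1.32 = 50.97 m²/day.
Hydraulic gradient i = 0.00437.
Q = Σ(K_i·b_i) · W · i = 50.97 × 1060 × 0.004370 = 236.1 m³/day.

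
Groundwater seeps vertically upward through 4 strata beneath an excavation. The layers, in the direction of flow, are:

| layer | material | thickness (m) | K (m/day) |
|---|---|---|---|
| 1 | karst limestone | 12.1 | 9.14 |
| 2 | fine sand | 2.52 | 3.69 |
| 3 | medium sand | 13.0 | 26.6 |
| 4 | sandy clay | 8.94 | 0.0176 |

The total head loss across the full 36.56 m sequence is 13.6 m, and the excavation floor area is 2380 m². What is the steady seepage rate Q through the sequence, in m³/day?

63.4

Flow is perpendicular to layering, so the layers act in series and the equivalent K is the thickness-weighted harmonic mean.
Total thickness L = 12.1 + 2.52 + 13.0 + 8.94 = 36.56 m.
Σ(b_i/K_i) = 12.1/9.14 + 2.52/3.69 + 13.0/26.6 + 8.94/0.0176 = 510.5 d.
K_eq = L / Σ(b_i/K_i) = 36.56 / 510.5 = 0.07162 m/day.
Q = K_eq · A · (Δh/L) = 0.07162 × 2380 × (13.6/36.56) = 63.41 m³/day.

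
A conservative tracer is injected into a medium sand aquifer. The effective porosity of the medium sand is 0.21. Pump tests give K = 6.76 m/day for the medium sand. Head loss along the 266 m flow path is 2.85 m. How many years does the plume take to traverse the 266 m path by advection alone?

Hydraulic gradient i = Δh / L = 2.85 / 266 = 0.01071.
Darcy flux q = K · i = 6.760 × 0.01071 = 0.07243 m/day.
Seepage velocity v = q / n_e = 0.07243 / 0.21 = 0.3449 m/day.
Travel time t = L / v = 266 / 0.3449 = 771.2 days = 2.112 years.

2.11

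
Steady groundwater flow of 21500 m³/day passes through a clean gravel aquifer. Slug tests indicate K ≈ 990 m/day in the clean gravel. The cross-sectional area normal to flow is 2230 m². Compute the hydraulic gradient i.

0.00974

From Q = K·A·i, i = Q / (K·A) = 21500 / (990.0 × 2230) = 0.009739.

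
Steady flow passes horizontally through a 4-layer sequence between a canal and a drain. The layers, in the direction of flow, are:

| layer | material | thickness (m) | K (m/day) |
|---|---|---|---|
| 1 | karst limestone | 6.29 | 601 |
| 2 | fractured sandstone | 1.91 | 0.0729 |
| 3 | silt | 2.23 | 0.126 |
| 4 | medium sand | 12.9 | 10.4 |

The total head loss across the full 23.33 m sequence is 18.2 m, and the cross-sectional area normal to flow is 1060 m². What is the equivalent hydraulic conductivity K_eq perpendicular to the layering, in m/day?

Flow is perpendicular to layering, so the layers act in series and the equivalent K is the thickness-weighted harmonic mean.
Total thickness L = 6.29 + 1.91 + 2.23 + 12.9 = 23.33 m.
Σ(b_i/K_i) = 6.29/601 + 1.91/0.0729 + 2.23/0.126 + 12.9/10.4 = 45.15 d.
K_eq = L / Σ(b_i/K_i) = 23.33 / 45.15 = 0.5167 m/day.

0.517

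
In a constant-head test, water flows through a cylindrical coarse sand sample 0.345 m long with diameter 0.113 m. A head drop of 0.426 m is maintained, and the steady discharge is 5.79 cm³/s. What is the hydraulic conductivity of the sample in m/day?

Cross-sectional area A = π·(d/2)² = π × (0.113/2)² = 0.01003 m².
Convert discharge: 5.79 cm³/s = 5.790e-06 m³/s.
Darcy's law rearranged: K = Q·L / (A·Δh) = 5.790e-06 × 0.345 / (0.01003 × 0.426) = 0.0004676 m/s = 40.40 m/day.

40.4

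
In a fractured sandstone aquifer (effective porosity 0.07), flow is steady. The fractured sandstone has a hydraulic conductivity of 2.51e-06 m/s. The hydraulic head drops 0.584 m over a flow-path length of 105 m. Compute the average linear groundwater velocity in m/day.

Convert K: 2.51e-06 m/s × 86400 = 0.2169 m/day.
Hydraulic gradient i = Δh / L = 0.584 / 105 = 0.005562.
Darcy flux q = K · i = 0.2169 × 0.005562 = 0.001206 m/day.
Seepage velocity v = q / n_e = 0.001206 / 0.07 = 0.01723 m/day.

0.0172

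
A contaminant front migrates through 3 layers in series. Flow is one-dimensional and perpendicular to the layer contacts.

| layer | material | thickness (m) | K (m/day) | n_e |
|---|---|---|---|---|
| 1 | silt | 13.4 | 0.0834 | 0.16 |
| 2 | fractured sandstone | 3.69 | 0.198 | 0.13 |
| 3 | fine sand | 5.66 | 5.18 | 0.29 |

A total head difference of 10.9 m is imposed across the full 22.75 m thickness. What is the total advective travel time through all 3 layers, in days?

70.6

With flow normal to the layers, continuity requires the same specific discharge q through every layer.
Σ(b_i/K_i) = 13.4/0.0834 + 3.69/0.198 + 5.66/5.18 = 180.4 d.
q = Δh / Σ(b_i/K_i) = 10.9 / 180.4 = 0.06042 m/day.
In each layer the seepage velocity is v_i = q/n_i, so the layer transit time is t_i = b_i·n_i / q:
  layer 1 (silt): t_1 = 13.4 × 0.16 / 0.06042 = 35.48 d
  layer 2 (fractured sandstone): t_2 = 3.69 × 0.13 / 0.06042 = 7.939 d
  layer 3 (fine sand): t_3 = 5.66 × 0.29 / 0.06042 = 27.17 d
Total t = Σ t_i = 70.59 days.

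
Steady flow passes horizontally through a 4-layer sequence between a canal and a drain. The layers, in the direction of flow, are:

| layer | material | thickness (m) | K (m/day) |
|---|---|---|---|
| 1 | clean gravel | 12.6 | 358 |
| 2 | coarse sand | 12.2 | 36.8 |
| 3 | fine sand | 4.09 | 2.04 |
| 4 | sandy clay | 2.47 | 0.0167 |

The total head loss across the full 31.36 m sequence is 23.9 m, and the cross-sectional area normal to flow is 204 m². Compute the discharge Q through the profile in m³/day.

Flow is perpendicular to layering, so the layers act in series and the equivalent K is the thickness-weighted harmonic mean.
Total thickness L = 12.6 + 12.2 + 4.09 + 2.47 = 31.36 m.
Σ(b_i/K_i) = 12.6/358 + 12.2/36.8 + 4.09/2.04 + 2.47/0.0167 = 150.3 d.
K_eq = L / Σ(b_i/K_i) = 31.36 / 150.3 = 0.2087 m/day.
Q = K_eq · A · (Δh/L) = 0.2087 × 204 × (23.9/31.36) = 32.44 m³/day.

32.4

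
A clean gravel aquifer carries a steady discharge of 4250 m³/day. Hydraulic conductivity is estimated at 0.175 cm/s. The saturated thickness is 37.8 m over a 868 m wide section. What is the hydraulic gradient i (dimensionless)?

Convert K: 0.175 cm/s × 864 = 151.2 m/day.
Cross-sectional area A = 868 × 37.8 = 32810 m².
From Q = K·A·i, i = Q / (K·A) = 4250 / (151.2 × 32810) = 0.0008567.

0.000857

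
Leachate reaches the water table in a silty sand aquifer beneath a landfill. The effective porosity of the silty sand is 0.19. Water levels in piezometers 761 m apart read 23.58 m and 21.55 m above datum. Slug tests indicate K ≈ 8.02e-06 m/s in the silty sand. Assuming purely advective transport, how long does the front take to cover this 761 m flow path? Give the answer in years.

214

Convert K: 8.02e-06 m/s × 86400 = 0.6929 m/day.
Hydraulic gradient i = (23.58 − 21.55) / 761 = 2.03 / 761 = 0.002668.
Darcy flux q = K · i = 0.6929 × 0.002668 = 0.001848 m/day.
Seepage velocity v = q / n_e = 0.001848 / 0.19 = 0.009729 m/day.
Travel time t = L / v = 761 / 0.009729 = 78224 days = 214.2 years.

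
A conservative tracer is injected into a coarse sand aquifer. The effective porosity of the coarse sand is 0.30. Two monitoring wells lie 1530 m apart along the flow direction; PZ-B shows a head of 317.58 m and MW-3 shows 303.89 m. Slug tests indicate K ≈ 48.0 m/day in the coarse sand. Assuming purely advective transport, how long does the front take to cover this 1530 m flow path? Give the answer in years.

Hydraulic gradient i = (317.58 − 303.89) / 1530 = 13.69 / 1530 = 0.008948.
Darcy flux q = K · i = 48.00 × 0.008948 = 0.4295 m/day.
Seepage velocity v = q / n_e = 0.4295 / 0.30 = 1.432 m/day.
Travel time t = L / v = 1530 / 1.432 = 1069 days = 2.926 years.

2.93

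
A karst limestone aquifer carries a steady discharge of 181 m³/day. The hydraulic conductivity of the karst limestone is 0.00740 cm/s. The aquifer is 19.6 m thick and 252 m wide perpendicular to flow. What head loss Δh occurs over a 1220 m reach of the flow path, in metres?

Convert K: 0.00740 cm/s × 864 = 6.394 m/day.
Cross-sectional area A = 252 × 19.6 = 4939 m².
From Q = K·A·i, i = Q / (K·A) = 181 / (6.394 × 4939) = 0.005732.
Head loss Δh = i · L = 0.005732 × 1220 = 6.993 m.

6.99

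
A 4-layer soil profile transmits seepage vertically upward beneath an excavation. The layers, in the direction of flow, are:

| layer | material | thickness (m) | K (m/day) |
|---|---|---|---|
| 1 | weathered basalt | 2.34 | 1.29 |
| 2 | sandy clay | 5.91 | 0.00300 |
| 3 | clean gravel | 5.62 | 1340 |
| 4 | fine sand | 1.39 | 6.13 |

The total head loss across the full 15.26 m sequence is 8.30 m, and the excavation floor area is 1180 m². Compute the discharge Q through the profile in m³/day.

4.97

Flow is perpendicular to layering, so the layers act in series and the equivalent K is the thickness-weighted harmonic mean.
Total thickness L = 2.34 + 5.91 + 5.62 + 1.39 = 15.26 m.
Σ(b_i/K_i) = 2.34/1.29 + 5.91/0.00300 + 5.62/1340 + 1.39/6.13 = 1972 d.
K_eq = L / Σ(b_i/K_i) = 15.26 / 1972 = 0.007738 m/day.
Q = K_eq · A · (Δh/L) = 0.007738 × 1180 × (8.30/15.26) = 4.966 m³/day.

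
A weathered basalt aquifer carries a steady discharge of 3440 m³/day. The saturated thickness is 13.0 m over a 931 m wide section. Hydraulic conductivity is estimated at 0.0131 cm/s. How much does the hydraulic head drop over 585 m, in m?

Convert K: 0.0131 cm/s × 864 = 11.32 m/day.
Cross-sectional area A = 931 × 13.0 = 12103 m².
From Q = K·A·i, i = Q / (K·A) = 3440 / (11.32 × 12103) = 0.02511.
Head loss Δh = i · L = 0.02511 × 585 = 14.69 m.

14.7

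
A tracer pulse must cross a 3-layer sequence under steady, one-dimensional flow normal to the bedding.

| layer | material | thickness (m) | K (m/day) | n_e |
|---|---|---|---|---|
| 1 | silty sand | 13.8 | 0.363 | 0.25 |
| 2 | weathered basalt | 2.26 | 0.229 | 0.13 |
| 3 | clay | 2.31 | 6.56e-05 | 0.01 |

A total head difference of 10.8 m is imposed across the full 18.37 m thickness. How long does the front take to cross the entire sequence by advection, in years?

With flow normal to the layers, continuity requires the same specific discharge q through every layer.
Σ(b_i/K_i) = 13.8/0.363 + 2.26/0.229 + 2.31/6.56e-05 = 35261 d.
q = Δh / Σ(b_i/K_i) = 10.8 / 35261 = 0.0003063 m/day.
In each layer the seepage velocity is v_i = q/n_i, so the layer transit time is t_i = b_i·n_i / q:
  layer 1 (silty sand): t_1 = 13.8 × 0.25 / 0.0003063 = 11264 d
  layer 2 (weathered basalt): t_2 = 2.26 × 0.13 / 0.0003063 = 959.2 d
  layer 3 (clay): t_3 = 2.31 × 0.01 / 0.0003063 = 75.42 d
Total t = Σ t_i = 12299 days = 33.67 years.

33.7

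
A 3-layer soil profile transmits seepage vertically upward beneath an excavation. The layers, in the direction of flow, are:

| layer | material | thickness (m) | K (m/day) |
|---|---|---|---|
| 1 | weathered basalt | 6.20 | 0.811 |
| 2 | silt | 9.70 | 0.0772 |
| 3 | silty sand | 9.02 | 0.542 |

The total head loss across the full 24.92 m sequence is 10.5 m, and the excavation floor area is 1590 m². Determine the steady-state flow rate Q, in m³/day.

111

Flow is perpendicular to layering, so the layers act in series and the equivalent K is the thickness-weighted harmonic mean.
Total thickness L = 6.20 + 9.70 + 9.02 = 24.92 m.
Σ(b_i/K_i) = 6.20/0.811 + 9.70/0.0772 + 9.02/0.542 = 149.9 d.
K_eq = L / Σ(b_i/K_i) = 24.92 / 149.9 = 0.1662 m/day.
Q = K_eq · A · (Δh/L) = 0.1662 × 1590 × (10.5/24.92) = 111.3 m³/day.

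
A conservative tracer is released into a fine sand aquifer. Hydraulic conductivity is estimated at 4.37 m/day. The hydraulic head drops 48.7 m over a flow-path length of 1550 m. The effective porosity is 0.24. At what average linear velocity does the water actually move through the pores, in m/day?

0.572

Hydraulic gradient i = Δh / L = 48.7 / 1550 = 0.03142.
Darcy flux q = K · i = 4.370 × 0.03142 = 0.1373 m/day.
Seepage velocity v = q / n_e = 0.1373 / 0.24 = 0.5721 m/day.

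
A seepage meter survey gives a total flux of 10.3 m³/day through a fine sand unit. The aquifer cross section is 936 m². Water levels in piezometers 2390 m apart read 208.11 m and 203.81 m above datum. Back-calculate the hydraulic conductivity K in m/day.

6.12

Hydraulic gradient i = (208.11 − 203.81) / 2390 = 4.3 / 2390 = 0.001799.
From Q = K·A·i, K = Q / (A·i) = 10.3 / (936.0 × 0.001799) = 6.116 m/day.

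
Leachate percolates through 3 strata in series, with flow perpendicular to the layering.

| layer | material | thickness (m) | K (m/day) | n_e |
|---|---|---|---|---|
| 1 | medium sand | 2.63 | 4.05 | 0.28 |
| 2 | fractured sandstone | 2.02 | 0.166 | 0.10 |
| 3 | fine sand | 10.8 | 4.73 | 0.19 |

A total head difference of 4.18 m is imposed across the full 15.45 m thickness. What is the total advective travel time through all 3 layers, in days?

With flow normal to the layers, continuity requires the same specific discharge q through every layer.
Σ(b_i/K_i) = 2.63/4.05 + 2.02/0.166 + 10.8/4.73 = 15.10 d.
q = Δh / Σ(b_i/K_i) = 4.18 / 15.10 = 0.2768 m/day.
In each layer the seepage velocity is v_i = q/n_i, so the layer transit time is t_i = b_i·n_i / q:
  layer 1 (medium sand): t_1 = 2.63 × 0.28 / 0.2768 = 2.660 d
  layer 2 (fractured sandstone): t_2 = 2.02 × 0.10 / 0.2768 = 0.7298 d
  layer 3 (fine sand): t_3 = 10.8 × 0.19 / 0.2768 = 7.413 d
Total t = Σ t_i = 10.80 days.

10.8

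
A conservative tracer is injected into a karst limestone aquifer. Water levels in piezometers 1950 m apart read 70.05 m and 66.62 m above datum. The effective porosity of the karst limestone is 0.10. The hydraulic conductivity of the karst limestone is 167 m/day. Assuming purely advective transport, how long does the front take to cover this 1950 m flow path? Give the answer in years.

Hydraulic gradient i = (70.05 − 66.62) / 1950 = 3.43 / 1950 = 0.001759.
Darcy flux q = K · i = 167.0 × 0.001759 = 0.2937 m/day.
Seepage velocity v = q / n_e = 0.2937 / 0.10 = 2.937 m/day.
Travel time t = L / v = 1950 / 2.937 = 663.8 days = 1.817 years.

1.82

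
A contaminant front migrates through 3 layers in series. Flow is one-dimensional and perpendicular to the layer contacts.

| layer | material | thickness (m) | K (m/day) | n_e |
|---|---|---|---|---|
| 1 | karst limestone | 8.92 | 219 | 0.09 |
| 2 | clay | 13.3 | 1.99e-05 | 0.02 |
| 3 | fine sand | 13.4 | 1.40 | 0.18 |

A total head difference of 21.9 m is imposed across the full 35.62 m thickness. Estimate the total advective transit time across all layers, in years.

291

With flow normal to the layers, continuity requires the same specific discharge q through every layer.
Σ(b_i/K_i) = 8.92/219 + 13.3/1.99e-05 + 13.4/1.40 = 6.684e+05 d.
q = Δh / Σ(b_i/K_i) = 21.9 / 6.684e+05 = 3.277e-05 m/day.
In each layer the seepage velocity is v_i = q/n_i, so the layer transit time is t_i = b_i·n_i / q:
  layer 1 (karst limestone): t_1 = 8.92 × 0.09 / 3.277e-05 = 24500 d
  layer 2 (clay): t_2 = 13.3 × 0.02 / 3.277e-05 = 8118 d
  layer 3 (fine sand): t_3 = 13.4 × 0.18 / 3.277e-05 = 73610 d
Total t = Σ t_i = 1.062e+05 days = 290.8 years.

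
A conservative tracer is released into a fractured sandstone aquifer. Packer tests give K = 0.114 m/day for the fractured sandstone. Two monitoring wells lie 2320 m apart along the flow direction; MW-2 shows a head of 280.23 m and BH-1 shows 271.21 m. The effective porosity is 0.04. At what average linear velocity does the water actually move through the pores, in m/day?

Hydraulic gradient i = (280.23 − 271.21) / 2320 = 9.02 / 2320 = 0.003888.
Darcy flux q = K · i = 0.1140 × 0.003888 = 0.0004432 m/day.
Seepage velocity v = q / n_e = 0.0004432 / 0.04 = 0.01108 m/day.

0.0111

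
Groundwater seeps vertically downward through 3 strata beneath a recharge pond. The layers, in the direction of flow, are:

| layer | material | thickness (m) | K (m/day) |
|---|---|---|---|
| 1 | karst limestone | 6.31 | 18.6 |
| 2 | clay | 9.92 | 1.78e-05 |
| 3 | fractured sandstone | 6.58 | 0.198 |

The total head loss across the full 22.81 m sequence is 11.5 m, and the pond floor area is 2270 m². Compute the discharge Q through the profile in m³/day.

0.0468

Flow is perpendicular to layering, so the layers act in series and the equivalent K is the thickness-weighted harmonic mean.
Total thickness L = 6.31 + 9.92 + 6.58 = 22.81 m.
Σ(b_i/K_i) = 6.31/18.6 + 9.92/1.78e-05 + 6.58/0.198 = 5.573e+05 d.
K_eq = L / Σ(b_i/K_i) = 22.81 / 5.573e+05 = 4.093e-05 m/day.
Q = K_eq · A · (Δh/L) = 4.093e-05 × 2270 × (11.5/22.81) = 0.04684 m³/day.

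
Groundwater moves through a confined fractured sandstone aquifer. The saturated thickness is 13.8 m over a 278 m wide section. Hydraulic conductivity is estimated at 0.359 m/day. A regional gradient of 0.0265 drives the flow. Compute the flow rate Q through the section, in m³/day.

36.5

Cross-sectional area A = 278 × 13.8 = 3836 m².
Hydraulic gradient i = 0.0265.
Darcy's law: Q = K · A · i = 0.3590 × 3836 × 0.02650 = 36.50 m³/day.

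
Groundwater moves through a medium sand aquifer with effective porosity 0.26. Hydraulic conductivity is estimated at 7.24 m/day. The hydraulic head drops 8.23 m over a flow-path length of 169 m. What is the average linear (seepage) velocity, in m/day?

1.36

Hydraulic gradient i = Δh / L = 8.23 / 169 = 0.04870.
Darcy flux q = K · i = 7.240 × 0.04870 = 0.3526 m/day.
Seepage velocity v = q / n_e = 0.3526 / 0.26 = 1.356 m/day.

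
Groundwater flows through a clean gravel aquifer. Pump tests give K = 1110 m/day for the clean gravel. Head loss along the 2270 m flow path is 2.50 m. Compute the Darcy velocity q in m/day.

Hydraulic gradient i = Δh / L = 2.50 / 2270 = 0.001101.
Specific discharge q = K · i = 1110 × 0.001101 = 1.222 m/day.

1.22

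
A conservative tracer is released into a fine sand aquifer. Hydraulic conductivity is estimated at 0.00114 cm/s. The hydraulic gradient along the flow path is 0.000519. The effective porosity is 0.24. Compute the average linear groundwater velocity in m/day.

0.00213

Convert K: 0.00114 cm/s × 864 = 0.9850 m/day.
Hydraulic gradient i = 0.000519.
Darcy flux q = K · i = 0.9850 × 0.0005190 = 0.0005112 m/day.
Seepage velocity v = q / n_e = 0.0005112 / 0.24 = 0.002130 m/day.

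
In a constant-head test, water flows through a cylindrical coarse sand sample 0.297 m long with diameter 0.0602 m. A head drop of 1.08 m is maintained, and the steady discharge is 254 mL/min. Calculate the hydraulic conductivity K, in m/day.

Cross-sectional area A = π·(d/2)² = π × (0.0602/2)² = 0.002846 m².
Convert discharge: 254 mL/min = 4.233e-06 m³/s.
Darcy's law rearranged: K = Q·L / (A·Δh) = 4.233e-06 × 0.297 / (0.002846 × 1.08) = 0.0004090 m/s = 35.34 m/day.

35.3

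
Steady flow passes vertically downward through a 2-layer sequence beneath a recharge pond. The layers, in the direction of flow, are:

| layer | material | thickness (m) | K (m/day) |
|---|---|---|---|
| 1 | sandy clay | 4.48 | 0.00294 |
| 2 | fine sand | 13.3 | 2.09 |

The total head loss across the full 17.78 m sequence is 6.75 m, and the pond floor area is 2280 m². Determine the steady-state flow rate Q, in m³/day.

10.1

Flow is perpendicular to layering, so the layers act in series and the equivalent K is the thickness-weighted harmonic mean.
Total thickness L = 4.48 + 13.3 = 17.78 m.
Σ(b_i/K_i) = 4.48/0.00294 + 13.3/2.09 = 1530 d.
K_eq = L / Σ(b_i/K_i) = 17.78 / 1530 = 0.01162 m/day.
Q = K_eq · A · (Δh/L) = 0.01162 × 2280 × (6.75/17.78) = 10.06 m³/day.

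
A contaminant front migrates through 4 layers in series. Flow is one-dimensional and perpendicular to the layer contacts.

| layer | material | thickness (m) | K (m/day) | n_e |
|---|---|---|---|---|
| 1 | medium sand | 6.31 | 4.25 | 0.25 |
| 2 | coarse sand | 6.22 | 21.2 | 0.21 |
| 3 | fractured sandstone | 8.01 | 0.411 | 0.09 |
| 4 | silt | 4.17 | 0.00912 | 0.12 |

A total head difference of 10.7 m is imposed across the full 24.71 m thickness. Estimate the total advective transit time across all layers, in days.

With flow normal to the layers, continuity requires the same specific discharge q through every layer.
Σ(b_i/K_i) = 6.31/4.25 + 6.22/21.2 + 8.01/0.411 + 4.17/0.00912 = 478.5 d.
q = Δh / Σ(b_i/K_i) = 10.7 / 478.5 = 0.02236 m/day.
In each layer the seepage velocity is v_i = q/n_i, so the layer transit time is t_i = b_i·n_i / q:
  layer 1 (medium sand): t_1 = 6.31 × 0.25 / 0.02236 = 70.55 d
  layer 2 (coarse sand): t_2 = 6.22 × 0.21 / 0.02236 = 58.41 d
  layer 3 (fractured sandstone): t_3 = 8.01 × 0.09 / 0.02236 = 32.24 d
  layer 4 (silt): t_4 = 4.17 × 0.12 / 0.02236 = 22.38 d
Total t = Σ t_i = 183.6 days.

184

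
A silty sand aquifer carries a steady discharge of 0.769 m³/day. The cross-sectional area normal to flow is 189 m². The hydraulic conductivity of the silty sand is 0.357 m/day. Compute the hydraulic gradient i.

From Q = K·A·i, i = Q / (K·A) = 0.769 / (0.3570 × 189.0) = 0.01140.

0.0114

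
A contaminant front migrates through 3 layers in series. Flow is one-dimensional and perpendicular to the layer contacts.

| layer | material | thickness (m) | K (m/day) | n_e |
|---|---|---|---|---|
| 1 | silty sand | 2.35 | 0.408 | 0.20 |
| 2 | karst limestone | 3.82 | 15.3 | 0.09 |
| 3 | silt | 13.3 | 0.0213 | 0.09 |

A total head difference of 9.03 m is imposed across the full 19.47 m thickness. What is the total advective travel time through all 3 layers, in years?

With flow normal to the layers, continuity requires the same specific discharge q through every layer.
Σ(b_i/K_i) = 2.35/0.408 + 3.82/15.3 + 13.3/0.0213 = 630.4 d.
q = Δh / Σ(b_i/K_i) = 9.03 / 630.4 = 0.01432 m/day.
In each layer the seepage velocity is v_i = q/n_i, so the layer transit time is t_i = b_i·n_i / q:
  layer 1 (silty sand): t_1 = 2.35 × 0.20 / 0.01432 = 32.81 d
  layer 2 (karst limestone): t_2 = 3.82 × 0.09 / 0.01432 = 24.00 d
  layer 3 (silt): t_3 = 13.3 × 0.09 / 0.01432 = 83.57 d
Total t = Σ t_i = 140.4 days = 0.3843 years.

0.384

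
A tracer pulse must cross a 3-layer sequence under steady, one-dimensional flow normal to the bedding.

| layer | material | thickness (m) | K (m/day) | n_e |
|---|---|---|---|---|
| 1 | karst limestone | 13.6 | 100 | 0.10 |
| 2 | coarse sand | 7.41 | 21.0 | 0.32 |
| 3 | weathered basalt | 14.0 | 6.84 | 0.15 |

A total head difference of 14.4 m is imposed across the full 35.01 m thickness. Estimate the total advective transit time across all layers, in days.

1.03

With flow normal to the layers, continuity requires the same specific discharge q through every layer.
Σ(b_i/K_i) = 13.6/100 + 7.41/21.0 + 14.0/6.84 = 2.536 d.
q = Δh / Σ(b_i/K_i) = 14.4 / 2.536 = 5.679 m/day.
In each layer the seepage velocity is v_i = q/n_i, so the layer transit time is t_i = b_i·n_i / q:
  layer 1 (karst limestone): t_1 = 13.6 × 0.10 / 5.679 = 0.2395 d
  layer 2 (coarse sand): t_2 = 7.41 × 0.32 / 5.679 = 0.4175 d
  layer 3 (weathered basalt): t_3 = 14.0 × 0.15 / 5.679 = 0.3698 d
Total t = Σ t_i = 1.027 days.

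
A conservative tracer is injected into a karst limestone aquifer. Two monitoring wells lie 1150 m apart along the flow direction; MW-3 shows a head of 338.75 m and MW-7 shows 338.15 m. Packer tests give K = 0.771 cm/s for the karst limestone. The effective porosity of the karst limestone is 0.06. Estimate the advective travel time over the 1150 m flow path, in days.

199

Convert K: 0.771 cm/s × 864 = 666.1 m/day.
Hydraulic gradient i = (338.75 − 338.15) / 1150 = 0.6 / 1150 = 0.0005217.
Darcy flux q = K · i = 666.1 × 0.0005217 = 0.3476 m/day.
Seepage velocity v = q / n_e = 0.3476 / 0.06 = 5.793 m/day.
Travel time t = L / v = 1150 / 5.793 = 198.5 days.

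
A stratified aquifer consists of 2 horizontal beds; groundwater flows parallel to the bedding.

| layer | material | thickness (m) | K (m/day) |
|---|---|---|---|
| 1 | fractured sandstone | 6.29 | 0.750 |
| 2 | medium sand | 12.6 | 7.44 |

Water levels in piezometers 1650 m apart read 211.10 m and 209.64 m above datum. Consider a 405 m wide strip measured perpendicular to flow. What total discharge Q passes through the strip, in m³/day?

35.3

Flow is parallel to layering, so each bed carries its own Darcy discharge and the transmissivities add.
Σ(K_i·b_i) = 0.750×6.29 + 7.44×12.6 = 98.46 m²/day.
Hydraulic gradient i = (211.10 − 209.64) / 1650 = 1.46 / 1650 = 0.0008848.
Q = Σ(K_i·b_i) · W · i = 98.46 × 405 × 0.0008848 = 35.29 m³/day.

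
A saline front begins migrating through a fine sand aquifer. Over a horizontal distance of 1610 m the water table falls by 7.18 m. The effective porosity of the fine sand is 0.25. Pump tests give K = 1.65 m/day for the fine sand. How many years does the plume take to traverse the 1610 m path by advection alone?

150

Hydraulic gradient i = Δh / L = 7.18 / 1610 = 0.004460.
Darcy flux q = K · i = 1.650 × 0.004460 = 0.007358 m/day.
Seepage velocity v = q / n_e = 0.007358 / 0.25 = 0.02943 m/day.
Travel time t = L / v = 1610 / 0.02943 = 54700 days = 149.8 years.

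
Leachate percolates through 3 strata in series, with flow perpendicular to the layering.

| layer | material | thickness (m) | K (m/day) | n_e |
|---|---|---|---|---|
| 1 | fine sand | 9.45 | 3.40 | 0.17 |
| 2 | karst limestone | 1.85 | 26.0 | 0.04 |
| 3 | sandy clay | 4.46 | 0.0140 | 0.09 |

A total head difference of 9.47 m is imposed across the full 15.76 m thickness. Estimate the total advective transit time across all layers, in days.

70.7

With flow normal to the layers, continuity requires the same specific discharge q through every layer.
Σ(b_i/K_i) = 9.45/3.40 + 1.85/26.0 + 4.46/0.0140 = 321.4 d.
q = Δh / Σ(b_i/K_i) = 9.47 / 321.4 = 0.02946 m/day.
In each layer the seepage velocity is v_i = q/n_i, so the layer transit time is t_i = b_i·n_i / q:
  layer 1 (fine sand): t_1 = 9.45 × 0.17 / 0.02946 = 54.53 d
  layer 2 (karst limestone): t_2 = 1.85 × 0.04 / 0.02946 = 2.512 d
  layer 3 (sandy clay): t_3 = 4.46 × 0.09 / 0.02946 = 13.62 d
Total t = Σ t_i = 70.66 days.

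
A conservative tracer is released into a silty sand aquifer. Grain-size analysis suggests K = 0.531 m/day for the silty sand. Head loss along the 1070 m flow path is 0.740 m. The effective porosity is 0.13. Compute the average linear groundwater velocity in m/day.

Hydraulic gradient i = Δh / L = 0.740 / 1070 = 0.0006916.
Darcy flux q = K · i = 0.5310 × 0.0006916 = 0.0003672 m/day.
Seepage velocity v = q / n_e = 0.0003672 / 0.13 = 0.002825 m/day.

0.00282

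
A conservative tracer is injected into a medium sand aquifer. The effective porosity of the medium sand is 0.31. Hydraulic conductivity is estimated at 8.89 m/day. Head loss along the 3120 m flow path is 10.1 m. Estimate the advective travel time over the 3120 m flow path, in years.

Hydraulic gradient i = Δh / L = 10.1 / 3120 = 0.003237.
Darcy flux q = K · i = 8.890 × 0.003237 = 0.02878 m/day.
Seepage velocity v = q / n_e = 0.02878 / 0.31 = 0.09283 m/day.
Travel time t = L / v = 3120 / 0.09283 = 33608 days = 92.01 years.

92.0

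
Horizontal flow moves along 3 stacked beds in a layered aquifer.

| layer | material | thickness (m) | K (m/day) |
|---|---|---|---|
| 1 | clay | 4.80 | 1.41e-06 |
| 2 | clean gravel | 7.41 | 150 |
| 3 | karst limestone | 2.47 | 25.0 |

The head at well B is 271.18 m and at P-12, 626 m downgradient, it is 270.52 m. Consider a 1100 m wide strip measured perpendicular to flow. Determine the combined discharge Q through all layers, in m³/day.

1360

Flow is parallel to layering, so each bed carries its own Darcy discharge and the transmissivities add.
Σ(K_i·b_i) = 1.41e-06×4.80 + 150×7.41 + 25.0×2.47 = 1173 m²/day.
Hydraulic gradient i = (271.18 − 270.52) / 626 = 0.66 / 626 = 0.001054.
Q = Σ(K_i·b_i) · W · i = 1173 × 1100 × 0.001054 = 1361 m³/day.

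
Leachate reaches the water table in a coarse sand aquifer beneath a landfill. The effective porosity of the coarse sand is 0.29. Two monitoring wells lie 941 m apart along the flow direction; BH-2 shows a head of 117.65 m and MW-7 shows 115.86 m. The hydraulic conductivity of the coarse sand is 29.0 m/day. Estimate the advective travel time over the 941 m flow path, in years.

Hydraulic gradient i = (117.65 − 115.86) / 941 = 1.79 / 941 = 0.001902.
Darcy flux q = K · i = 29.00 × 0.001902 = 0.05516 m/day.
Seepage velocity v = q / n_e = 0.05516 / 0.29 = 0.1902 m/day.
Travel time t = L / v = 941 / 0.1902 = 4947 days = 13.54 years.

13.5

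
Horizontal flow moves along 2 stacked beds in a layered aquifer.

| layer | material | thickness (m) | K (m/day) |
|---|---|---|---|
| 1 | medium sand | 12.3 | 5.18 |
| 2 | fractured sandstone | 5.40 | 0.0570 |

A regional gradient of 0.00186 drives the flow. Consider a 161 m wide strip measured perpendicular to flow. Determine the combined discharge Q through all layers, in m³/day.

Flow is parallel to layering, so each bed carries its own Darcy discharge and the transmissivities add.
Σ(K_i·b_i) = 5.18×12.3 + 0.0570×5.40 = 64.02 m²/day.
Hydraulic gradient i = 0.00186.
Q = Σ(K_i·b_i) · W · i = 64.02 × 161 × 0.001860 = 19.17 m³/day.

19.2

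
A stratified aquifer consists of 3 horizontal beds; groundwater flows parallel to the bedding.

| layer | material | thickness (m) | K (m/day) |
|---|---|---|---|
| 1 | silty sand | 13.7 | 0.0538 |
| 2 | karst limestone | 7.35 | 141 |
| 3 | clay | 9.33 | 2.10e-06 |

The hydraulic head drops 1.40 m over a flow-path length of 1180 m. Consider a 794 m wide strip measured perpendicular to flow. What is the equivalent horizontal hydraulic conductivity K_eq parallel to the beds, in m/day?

34.1

Flow is parallel to layering, so each bed carries its own Darcy discharge and the transmissivities add.
Σ(K_i·b_i) = 0.0538×13.7 + 141×7.35 + 2.10e-06×9.33 = 1037 m²/day.
Total thickness b = 30.38 m, so K_eq = Σ(K_i·b_i)/b = 34.14 m/day.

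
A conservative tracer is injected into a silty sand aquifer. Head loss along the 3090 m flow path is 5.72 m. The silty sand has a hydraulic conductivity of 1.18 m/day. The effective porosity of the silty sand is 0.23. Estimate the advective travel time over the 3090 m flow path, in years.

Hydraulic gradient i = Δh / L = 5.72 / 3090 = 0.001851.
Darcy flux q = K · i = 1.180 × 0.001851 = 0.002184 m/day.
Seepage velocity v = q / n_e = 0.002184 / 0.23 = 0.009497 m/day.
Travel time t = L / v = 3090 / 0.009497 = 3.254e+05 days = 890.8 years.

891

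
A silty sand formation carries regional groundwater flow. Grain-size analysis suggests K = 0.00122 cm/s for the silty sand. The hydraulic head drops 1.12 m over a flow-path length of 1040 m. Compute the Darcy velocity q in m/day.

0.00114

Convert K: 0.00122 cm/s × 864 = 1.054 m/day.
Hydraulic gradient i = Δh / L = 1.12 / 1040 = 0.001077.
Specific discharge q = K · i = 1.054 × 0.001077 = 0.001135 m/day.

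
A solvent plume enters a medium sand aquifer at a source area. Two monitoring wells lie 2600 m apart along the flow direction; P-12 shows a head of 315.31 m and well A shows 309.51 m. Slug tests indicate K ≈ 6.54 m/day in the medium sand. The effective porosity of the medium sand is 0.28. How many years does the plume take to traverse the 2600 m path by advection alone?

Hydraulic gradient i = (315.31 − 309.51) / 2600 = 5.8 / 2600 = 0.002231.
Darcy flux q = K · i = 6.540 × 0.002231 = 0.01459 m/day.
Seepage velocity v = q / n_e = 0.01459 / 0.28 = 0.05210 m/day.
Travel time t = L / v = 2600 / 0.05210 = 49900 days = 136.6 years.

137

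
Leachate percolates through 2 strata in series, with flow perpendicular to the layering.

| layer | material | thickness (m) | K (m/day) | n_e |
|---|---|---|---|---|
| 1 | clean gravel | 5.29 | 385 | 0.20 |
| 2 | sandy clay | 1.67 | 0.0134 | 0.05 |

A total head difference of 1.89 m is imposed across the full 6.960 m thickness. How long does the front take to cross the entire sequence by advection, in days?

With flow normal to the layers, continuity requires the same specific discharge q through every layer.
Σ(b_i/K_i) = 5.29/385 + 1.67/0.0134 = 124.6 d.
q = Δh / Σ(b_i/K_i) = 1.89 / 124.6 = 0.01516 m/day.
In each layer the seepage velocity is v_i = q/n_i, so the layer transit time is t_i = b_i·n_i / q:
  layer 1 (clean gravel): t_1 = 5.29 × 0.20 / 0.01516 = 69.77 d
  layer 2 (sandy clay): t_2 = 1.67 × 0.05 / 0.01516 = 5.507 d
Total t = Σ t_i = 75.28 days.

75.3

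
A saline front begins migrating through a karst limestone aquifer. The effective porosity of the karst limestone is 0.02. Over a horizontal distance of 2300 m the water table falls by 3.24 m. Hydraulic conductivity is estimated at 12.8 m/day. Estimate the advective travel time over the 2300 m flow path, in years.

6.98

Hydraulic gradient i = Δh / L = 3.24 / 2300 = 0.001409.
Darcy flux q = K · i = 12.80 × 0.001409 = 0.01803 m/day.
Seepage velocity v = q / n_e = 0.01803 / 0.02 = 0.9016 m/day.
Travel time t = L / v = 2300 / 0.9016 = 2551 days = 6.985 years.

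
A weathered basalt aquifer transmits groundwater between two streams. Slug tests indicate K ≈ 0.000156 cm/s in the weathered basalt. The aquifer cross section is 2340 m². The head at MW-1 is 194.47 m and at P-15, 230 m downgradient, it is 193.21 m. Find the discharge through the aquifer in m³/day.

Convert K: 0.000156 cm/s × 864 = 0.1348 m/day.
Hydraulic gradient i = (194.47 − 193.21) / 230 = 1.26 / 230 = 0.005478.
Darcy's law: Q = K · A · i = 0.1348 × 2340 × 0.005478 = 1.728 m³/day.

1.73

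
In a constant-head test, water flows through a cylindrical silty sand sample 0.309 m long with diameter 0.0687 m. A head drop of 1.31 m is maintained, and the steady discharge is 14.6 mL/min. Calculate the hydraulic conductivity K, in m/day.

Cross-sectional area A = π·(d/2)² = π × (0.0687/2)² = 0.003707 m².
Convert discharge: 14.6 mL/min = 2.433e-07 m³/s.
Darcy's law rearranged: K = Q·L / (A·Δh) = 2.433e-07 × 0.309 / (0.003707 × 1.31) = 1.548e-05 m/s = 1.338 m/day.

1.34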